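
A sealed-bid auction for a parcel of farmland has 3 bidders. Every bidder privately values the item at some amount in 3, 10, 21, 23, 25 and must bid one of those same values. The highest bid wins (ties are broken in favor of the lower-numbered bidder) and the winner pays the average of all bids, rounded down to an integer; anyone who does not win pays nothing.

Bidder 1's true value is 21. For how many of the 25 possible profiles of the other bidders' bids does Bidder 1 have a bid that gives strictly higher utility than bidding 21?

12

Others bid (3, 3): truth gives 12; bid 3 gives 18 > 12. Violating.
Others bid (3, 10): truth gives 10; bid 10 gives 14 > 10. Violating.
Others bid (3, 23): truth gives 0; bid 23 gives 5 > 0. Violating.
Others bid (3, 25): truth gives 0; bid 25 gives 4 > 0. Violating.
Others bid (3, 21): truth gives 6; no alternative beats it.
Others bid (10, 21): truth gives 4; no alternative beats it.
(Checking all 25 profiles: 12 have a profitable deviation, 13 do not.)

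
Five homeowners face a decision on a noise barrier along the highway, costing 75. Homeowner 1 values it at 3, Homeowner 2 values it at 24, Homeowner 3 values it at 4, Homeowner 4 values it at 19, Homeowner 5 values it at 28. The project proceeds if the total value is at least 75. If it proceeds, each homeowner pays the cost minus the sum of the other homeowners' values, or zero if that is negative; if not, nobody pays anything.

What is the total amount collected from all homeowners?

Total value 78 ≥ cost 75, so it is built.
Homeowner 1: others sum to 75; max(0, 75 - 75) = 0.
Homeowner 2: others sum to 54; max(0, 75 - 54) = 21.
Homeowner 3: others sum to 74; max(0, 75 - 74) = 1.
Homeowner 4: others sum to 59; max(0, 75 - 59) = 16.
Homeowner 5: others sum to 50; max(0, 75 - 50) = 25.
Total collected = 0 + 21 + 1 + 16 + 25 = 63.

63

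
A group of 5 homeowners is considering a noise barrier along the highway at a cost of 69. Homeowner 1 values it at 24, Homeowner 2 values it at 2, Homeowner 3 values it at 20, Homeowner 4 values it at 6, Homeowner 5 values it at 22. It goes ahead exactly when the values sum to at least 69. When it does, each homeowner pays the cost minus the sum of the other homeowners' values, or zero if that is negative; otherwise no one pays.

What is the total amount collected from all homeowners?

Total value 74 ≥ cost 69, so it is built.
Homeowner 1: others sum to 50; max(0, 69 - 50) = 19.
Homeowner 2: others sum to 72; max(0, 69 - 72) = 0.
Homeowner 3: others sum to 54; max(0, 69 - 54) = 15.
Homeowner 4: others sum to 68; max(0, 69 - 68) = 1.
Homeowner 5: others sum to 52; max(0, 69 - 52) = 17.
Total collected = 19 + 0 + 15 + 1 + 17 = 52.

52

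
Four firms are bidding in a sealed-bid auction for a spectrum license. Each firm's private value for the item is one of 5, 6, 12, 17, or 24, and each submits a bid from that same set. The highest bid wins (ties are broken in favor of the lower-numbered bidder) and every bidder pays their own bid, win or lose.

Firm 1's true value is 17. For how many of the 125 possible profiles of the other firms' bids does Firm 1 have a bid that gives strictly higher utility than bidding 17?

88

Others bid (5, 5, 5): truth gives 0; bid 5 gives 12 > 0. Violating.
Others bid (5, 5, 6): truth gives 0; bid 6 gives 11 > 0. Violating.
Others bid (5, 5, 12): truth gives 0; bid 12 gives 5 > 0. Violating.
Others bid (5, 5, 24): truth gives -17; bid 5 gives -5 > -17. Violating.
Others bid (5, 5, 17): truth gives 0; no alternative beats it.
Others bid (5, 6, 17): truth gives 0; no alternative beats it.
(Checking all 125 profiles: 88 have a profitable deviation, 37 do not.)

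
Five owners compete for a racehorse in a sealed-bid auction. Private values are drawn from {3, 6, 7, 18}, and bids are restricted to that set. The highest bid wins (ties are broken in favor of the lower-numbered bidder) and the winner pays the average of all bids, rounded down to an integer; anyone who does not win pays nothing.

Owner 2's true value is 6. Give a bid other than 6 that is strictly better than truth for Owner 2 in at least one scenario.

7

Suppose Owner 1 bids 3, Owner 3 bids 3, Owner 4 bids 3 and Owner 5 bids 7.
Bid 6: loses, pays 0, utility 0.
Bid 7: wins, pays 4, utility 6 - 4 = 2.
So bidding 7 beats truth here (2 > 0).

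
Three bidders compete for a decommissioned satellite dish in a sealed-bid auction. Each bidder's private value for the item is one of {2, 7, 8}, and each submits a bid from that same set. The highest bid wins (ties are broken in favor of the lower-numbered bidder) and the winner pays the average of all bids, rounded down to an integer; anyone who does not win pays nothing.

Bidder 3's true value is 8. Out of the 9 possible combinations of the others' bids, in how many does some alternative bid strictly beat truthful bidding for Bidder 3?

Others bid (2, 2): truth gives 4; bid 7 gives 5 > 4. Violating.
Others bid (2, 7): truth gives 3; no alternative beats it.
Others bid (2, 8): truth gives 0; no alternative beats it.
(Checking all 9 profiles: 1 has a profitable deviation, 8 do not.)

1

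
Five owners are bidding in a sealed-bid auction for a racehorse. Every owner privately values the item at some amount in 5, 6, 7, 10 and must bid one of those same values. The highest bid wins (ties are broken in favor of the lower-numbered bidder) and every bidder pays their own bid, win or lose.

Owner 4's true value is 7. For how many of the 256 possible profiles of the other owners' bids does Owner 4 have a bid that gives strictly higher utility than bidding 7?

234

Others bid (5, 5, 5, 5): truth gives 0; bid 6 gives 1 > 0. Violating.
Others bid (5, 5, 5, 6): truth gives 0; bid 6 gives 1 > 0. Violating.
Others bid (5, 5, 5, 10): truth gives -7; bid 10 gives -3 > -7. Violating.
Others bid (5, 5, 6, 10): truth gives -7; bid 10 gives -3 > -7. Violating.
Others bid (5, 5, 5, 7): truth gives 0; no alternative beats it.
Others bid (5, 5, 6, 5): truth gives 0; no alternative beats it.
(Checking all 256 profiles: 234 have a profitable deviation, 22 do not.)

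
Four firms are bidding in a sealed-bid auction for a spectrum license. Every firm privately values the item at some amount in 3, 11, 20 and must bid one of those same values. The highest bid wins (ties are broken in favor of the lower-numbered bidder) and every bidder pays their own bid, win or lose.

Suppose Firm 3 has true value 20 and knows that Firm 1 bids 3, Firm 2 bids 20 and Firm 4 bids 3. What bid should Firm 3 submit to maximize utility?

3

Bid 3: loses but pays 3, utility -3.
Bid 11: loses but pays 11, utility -11.
Bid 20: loses but pays 20, utility -20.
The best choice is 3 with utility -3.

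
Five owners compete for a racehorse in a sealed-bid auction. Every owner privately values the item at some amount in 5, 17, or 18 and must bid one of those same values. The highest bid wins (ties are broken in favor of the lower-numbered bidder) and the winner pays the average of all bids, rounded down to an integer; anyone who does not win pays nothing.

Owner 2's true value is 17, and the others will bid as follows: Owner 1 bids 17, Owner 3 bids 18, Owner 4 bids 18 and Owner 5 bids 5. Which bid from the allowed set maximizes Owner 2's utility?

Bid 5: loses, pays 0, utility 0.
Bid 17: loses, pays 0, utility 0.
Bid 18: wins, pays 15, utility 17 - 15 = 2.
The best choice is 18 with utility 2.

18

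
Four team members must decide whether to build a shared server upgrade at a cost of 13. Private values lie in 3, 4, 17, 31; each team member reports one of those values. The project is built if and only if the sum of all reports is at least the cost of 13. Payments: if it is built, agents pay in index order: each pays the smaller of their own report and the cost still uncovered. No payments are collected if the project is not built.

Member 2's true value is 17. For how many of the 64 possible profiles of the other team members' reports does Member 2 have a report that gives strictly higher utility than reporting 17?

Others report (3, 3, 3): truth gives 7; report 4 gives 13 > 7. Violating.
Others report (3, 3, 4): truth gives 7; report 3 gives 14 > 7. Violating.
Others report (3, 3, 17): truth gives 7; report 3 gives 14 > 7. Violating.
Others report (3, 3, 31): truth gives 7; report 3 gives 14 > 7. Violating.
Others report (17, 3, 3): truth gives 17; no alternative beats it.
Others report (17, 3, 4): truth gives 17; no alternative beats it.
(Checking all 64 profiles: 32 have a profitable deviation, 32 do not.)

32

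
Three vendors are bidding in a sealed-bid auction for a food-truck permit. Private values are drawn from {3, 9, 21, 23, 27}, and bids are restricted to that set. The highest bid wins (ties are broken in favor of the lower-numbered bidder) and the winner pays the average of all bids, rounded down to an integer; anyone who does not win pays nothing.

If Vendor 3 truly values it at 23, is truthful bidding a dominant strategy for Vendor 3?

No

Consider the case where Vendor 1 bids 3 and Vendor 2 bids 3.
Truthful bid 23: wins, pays 9, utility 23 - 9 = 14.
Bid 9 instead: wins, pays 5, utility 23 - 5 = 18.
Since 18 > 14, bidding 9 is strictly better here, so truthful bidding is not dominant.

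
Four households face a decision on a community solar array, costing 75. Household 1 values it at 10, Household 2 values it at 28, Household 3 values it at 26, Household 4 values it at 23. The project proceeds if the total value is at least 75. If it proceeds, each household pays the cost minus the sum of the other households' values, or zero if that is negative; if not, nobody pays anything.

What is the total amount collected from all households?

41

Total value 87 ≥ cost 75, so it is built.
Household 1: others sum to 77; max(0, 75 - 77) = 0.
Household 2: others sum to 59; max(0, 75 - 59) = 16.
Household 3: others sum to 61; max(0, 75 - 61) = 14.
Household 4: others sum to 64; max(0, 75 - 64) = 11.
Total collected = 0 + 16 + 14 + 11 = 41.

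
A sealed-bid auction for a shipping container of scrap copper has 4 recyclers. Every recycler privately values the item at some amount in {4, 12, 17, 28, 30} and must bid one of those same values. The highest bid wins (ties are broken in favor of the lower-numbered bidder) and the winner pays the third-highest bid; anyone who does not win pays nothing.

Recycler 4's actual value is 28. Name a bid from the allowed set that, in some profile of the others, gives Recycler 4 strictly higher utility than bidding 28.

30

Suppose Recycler 1 bids 4, Recycler 2 bids 4 and Recycler 3 bids 28.
Bid 28: loses, pays 0, utility 0.
Bid 30: wins, pays 4, utility 28 - 4 = 24.
So bidding 30 beats truth here (24 > 0).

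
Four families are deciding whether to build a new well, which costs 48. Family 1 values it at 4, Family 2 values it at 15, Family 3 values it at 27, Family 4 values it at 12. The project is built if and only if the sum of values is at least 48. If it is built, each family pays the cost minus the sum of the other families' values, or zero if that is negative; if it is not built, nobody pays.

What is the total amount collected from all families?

24

Total value 58 ≥ cost 48, so it is built.
Family 1: others sum to 54; max(0, 48 - 54) = 0.
Family 2: others sum to 43; max(0, 48 - 43) = 5.
Family 3: others sum to 31; max(0, 48 - 31) = 17.
Family 4: others sum to 46; max(0, 48 - 46) = 2.
Total collected = 0 + 5 + 17 + 2 = 24.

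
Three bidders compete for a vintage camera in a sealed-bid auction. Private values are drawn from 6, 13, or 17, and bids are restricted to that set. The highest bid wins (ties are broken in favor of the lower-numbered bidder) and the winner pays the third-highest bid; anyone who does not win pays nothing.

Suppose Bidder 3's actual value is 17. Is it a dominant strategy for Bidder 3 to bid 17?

Check each profile of the others' bids and compare truth against every alternative bid.
Others bid (6, 13): truth gives 11, best alternative gives 0.
Others bid (13, 6): truth gives 11, best alternative gives 0.
Others bid (13, 13): truth gives 4, best alternative gives 0.
Others bid (6, 6): truth gives 11, best alternative gives 11.
Others bid (6, 17): truth gives 0, best alternative gives 0.
Others bid (13, 17): truth gives 0, best alternative gives 0.
(Remaining 3 profiles checked similarly; truth is weakly best in each.)
In every case the truthful bid is at least as good as any alternative, so it is a dominant strategy.

Yes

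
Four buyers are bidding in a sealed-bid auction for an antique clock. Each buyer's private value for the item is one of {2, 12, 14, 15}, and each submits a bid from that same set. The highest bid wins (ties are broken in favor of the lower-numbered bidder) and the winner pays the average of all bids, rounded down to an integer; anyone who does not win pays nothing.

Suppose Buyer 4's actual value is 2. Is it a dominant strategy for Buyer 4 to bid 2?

Check each profile of the others' bids and compare truth against every alternative bid.
Others bid (2, 2, 2): truth gives 0, best alternative gives -2.
Others bid (2, 2, 12): truth gives 0, best alternative gives 0.
Others bid (2, 2, 14): truth gives 0, best alternative gives 0.
Others bid (2, 2, 15): truth gives 0, best alternative gives 0.
Others bid (2, 12, 2): truth gives 0, best alternative gives 0.
Others bid (2, 12, 12): truth gives 0, best alternative gives 0.
(Remaining 58 profiles checked similarly; truth is weakly best in each.)
In every case the truthful bid is at least as good as any alternative, so it is a dominant strategy.

Yes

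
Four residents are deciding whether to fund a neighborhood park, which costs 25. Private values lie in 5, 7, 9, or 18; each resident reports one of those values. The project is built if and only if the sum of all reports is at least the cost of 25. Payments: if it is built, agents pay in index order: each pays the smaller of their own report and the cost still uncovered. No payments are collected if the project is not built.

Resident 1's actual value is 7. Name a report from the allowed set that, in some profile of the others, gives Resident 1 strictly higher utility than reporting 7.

5

Suppose Resident 2 reports 5, Resident 3 reports 5 and Resident 4 reports 18.
Report 7: project built, pays 7, utility 7 - 7 = 0.
Report 5: project built, pays 5, utility 7 - 5 = 2.
So reporting 5 beats truth here (2 > 0).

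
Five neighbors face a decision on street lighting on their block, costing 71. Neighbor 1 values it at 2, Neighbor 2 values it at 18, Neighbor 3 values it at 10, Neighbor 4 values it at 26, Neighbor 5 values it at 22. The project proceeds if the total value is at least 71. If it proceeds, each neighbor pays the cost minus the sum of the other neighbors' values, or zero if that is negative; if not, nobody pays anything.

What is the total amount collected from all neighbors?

48

Total value 78 ≥ cost 71, so it is built.
Neighbor 1: others sum to 76; max(0, 71 - 76) = 0.
Neighbor 2: others sum to 60; max(0, 71 - 60) = 11.
Neighbor 3: others sum to 68; max(0, 71 - 68) = 3.
Neighbor 4: others sum to 52; max(0, 71 - 52) = 19.
Neighbor 5: others sum to 56; max(0, 71 - 56) = 15.
Total collected = 0 + 11 + 3 + 19 + 15 = 48.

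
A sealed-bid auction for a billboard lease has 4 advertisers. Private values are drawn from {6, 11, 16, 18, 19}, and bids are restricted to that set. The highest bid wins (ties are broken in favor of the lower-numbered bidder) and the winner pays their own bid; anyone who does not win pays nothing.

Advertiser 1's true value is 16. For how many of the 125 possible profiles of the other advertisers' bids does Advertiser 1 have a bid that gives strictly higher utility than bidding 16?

Others bid (6, 6, 6): truth gives 0; bid 6 gives 10 > 0. Violating.
Others bid (6, 6, 11): truth gives 0; bid 11 gives 5 > 0. Violating.
Others bid (6, 11, 6): truth gives 0; bid 11 gives 5 > 0. Violating.
Others bid (6, 11, 11): truth gives 0; bid 11 gives 5 > 0. Violating.
Others bid (6, 6, 16): truth gives 0; no alternative beats it.
Others bid (6, 6, 18): truth gives 0; no alternative beats it.
(Checking all 125 profiles: 8 have a profitable deviation, 117 do not.)

8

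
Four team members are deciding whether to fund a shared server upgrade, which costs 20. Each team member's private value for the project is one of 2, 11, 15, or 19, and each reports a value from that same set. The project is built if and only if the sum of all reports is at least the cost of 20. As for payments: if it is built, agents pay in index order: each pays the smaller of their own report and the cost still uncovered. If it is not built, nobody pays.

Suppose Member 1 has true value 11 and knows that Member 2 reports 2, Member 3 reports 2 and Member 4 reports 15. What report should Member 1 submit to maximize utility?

2

Report 2: project built, pays 2, utility 11 - 2 = 9.
Report 11: project built, pays 11, utility 11 - 11 = 0.
Report 15: project built, pays 15, utility 11 - 15 = -4.
Report 19: project built, pays 19, utility 11 - 19 = -8.
The best choice is 2 with utility 9.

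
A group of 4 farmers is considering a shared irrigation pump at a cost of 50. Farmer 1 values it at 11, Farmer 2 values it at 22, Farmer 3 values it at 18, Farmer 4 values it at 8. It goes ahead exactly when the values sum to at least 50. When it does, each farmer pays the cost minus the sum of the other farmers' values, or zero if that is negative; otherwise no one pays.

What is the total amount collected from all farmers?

24

Total value 59 ≥ cost 50, so it is built.
Farmer 1: others sum to 48; max(0, 50 - 48) = 2.
Farmer 2: others sum to 37; max(0, 50 - 37) = 13.
Farmer 3: others sum to 41; max(0, 50 - 41) = 9.
Farmer 4: others sum to 51; max(0, 50 - 51) = 0.
Total collected = 2 + 13 + 9 + 0 = 24.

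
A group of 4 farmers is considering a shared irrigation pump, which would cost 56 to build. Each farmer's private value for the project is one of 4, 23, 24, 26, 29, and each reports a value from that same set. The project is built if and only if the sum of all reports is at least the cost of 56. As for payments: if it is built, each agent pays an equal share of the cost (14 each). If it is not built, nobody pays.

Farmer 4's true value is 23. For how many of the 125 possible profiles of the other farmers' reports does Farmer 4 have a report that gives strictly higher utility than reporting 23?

6

Others report (4, 4, 23): truth gives 0; report 26 gives 9 > 0. Violating.
Others report (4, 4, 24): truth gives 0; report 24 gives 9 > 0. Violating.
Others report (4, 23, 4): truth gives 0; report 26 gives 9 > 0. Violating.
Others report (4, 24, 4): truth gives 0; report 24 gives 9 > 0. Violating.
Others report (4, 4, 4): truth gives 0; no alternative beats it.
Others report (4, 4, 26): truth gives 9; no alternative beats it.
(Checking all 125 profiles: 6 have a profitable deviation, 119 do not.)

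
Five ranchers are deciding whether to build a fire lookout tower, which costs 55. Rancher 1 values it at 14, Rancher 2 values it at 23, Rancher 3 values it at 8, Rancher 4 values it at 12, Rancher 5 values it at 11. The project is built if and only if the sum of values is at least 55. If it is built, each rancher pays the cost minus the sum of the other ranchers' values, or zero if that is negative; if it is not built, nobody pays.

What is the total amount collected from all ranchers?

11

Total value 68 ≥ cost 55, so it is built.
Rancher 1: others sum to 54; max(0, 55 - 54) = 1.
Rancher 2: others sum to 45; max(0, 55 - 45) = 10.
Rancher 3: others sum to 60; max(0, 55 - 60) = 0.
Rancher 4: others sum to 56; max(0, 55 - 56) = 0.
Rancher 5: others sum to 57; max(0, 55 - 57) = 0.
Total collected = 1 + 10 + 0 + 0 + 0 = 11.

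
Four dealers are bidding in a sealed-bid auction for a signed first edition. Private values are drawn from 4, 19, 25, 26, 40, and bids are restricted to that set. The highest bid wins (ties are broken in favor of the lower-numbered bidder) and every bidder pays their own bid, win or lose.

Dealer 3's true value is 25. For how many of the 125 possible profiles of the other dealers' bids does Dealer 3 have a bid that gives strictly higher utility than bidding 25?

Others bid (4, 4, 4): truth gives 0; bid 19 gives 6 > 0. Violating.
Others bid (4, 4, 19): truth gives 0; bid 19 gives 6 > 0. Violating.
Others bid (4, 4, 26): truth gives -25; bid 26 gives -1 > -25. Violating.
Others bid (4, 4, 40): truth gives -25; bid 4 gives -4 > -25. Violating.
Others bid (4, 4, 25): truth gives 0; no alternative beats it.
Others bid (4, 19, 4): truth gives 0; no alternative beats it.
(Checking all 125 profiles: 115 have a profitable deviation, 10 do not.)

115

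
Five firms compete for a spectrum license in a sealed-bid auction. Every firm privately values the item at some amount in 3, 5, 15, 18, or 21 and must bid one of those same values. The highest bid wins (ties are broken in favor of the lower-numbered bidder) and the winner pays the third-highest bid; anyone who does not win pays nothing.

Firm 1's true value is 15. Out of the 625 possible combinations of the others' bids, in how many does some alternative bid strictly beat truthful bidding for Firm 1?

Others bid (3, 3, 3, 18): truth gives 0; bid 18 gives 12 > 0. Violating.
Others bid (3, 3, 3, 21): truth gives 0; bid 21 gives 12 > 0. Violating.
Others bid (3, 3, 5, 18): truth gives 0; bid 18 gives 10 > 0. Violating.
Others bid (3, 3, 5, 21): truth gives 0; bid 21 gives 10 > 0. Violating.
Others bid (3, 3, 3, 3): truth gives 12; no alternative beats it.
Others bid (3, 3, 3, 5): truth gives 12; no alternative beats it.
(Checking all 625 profiles: 64 have a profitable deviation, 561 do not.)

64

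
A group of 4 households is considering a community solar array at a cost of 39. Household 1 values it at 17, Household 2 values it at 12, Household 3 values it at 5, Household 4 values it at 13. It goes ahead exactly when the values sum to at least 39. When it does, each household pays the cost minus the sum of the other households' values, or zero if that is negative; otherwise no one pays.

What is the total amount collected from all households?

18

Total value 47 ≥ cost 39, so it is built.
Household 1: others sum to 30; max(0, 39 - 30) = 9.
Household 2: others sum to 35; max(0, 39 - 35) = 4.
Household 3: others sum to 42; max(0, 39 - 42) = 0.
Household 4: others sum to 34; max(0, 39 - 34) = 5.
Total collected = 9 + 4 + 0 + 5 = 18.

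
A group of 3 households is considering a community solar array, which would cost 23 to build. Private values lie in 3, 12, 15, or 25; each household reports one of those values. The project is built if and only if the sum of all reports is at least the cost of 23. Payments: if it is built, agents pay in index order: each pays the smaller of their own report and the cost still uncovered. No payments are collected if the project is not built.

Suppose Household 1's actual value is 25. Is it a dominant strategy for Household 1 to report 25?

No

Consider the case where Household 2 reports 3 and Household 3 reports 12.
Truthful report 25: project built, pays 23, utility 25 - 23 = 2.
Report 12 instead: project built, pays 12, utility 25 - 12 = 13.
Since 13 > 2, reporting 12 is strictly better here, so truthful reporting is not dominant.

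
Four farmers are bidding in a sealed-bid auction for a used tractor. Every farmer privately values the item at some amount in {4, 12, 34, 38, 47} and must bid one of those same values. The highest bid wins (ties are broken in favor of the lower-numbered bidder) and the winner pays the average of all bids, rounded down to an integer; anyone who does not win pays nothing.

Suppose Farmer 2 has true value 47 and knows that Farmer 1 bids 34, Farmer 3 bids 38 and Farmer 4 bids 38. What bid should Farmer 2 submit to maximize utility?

38

Bid 4: loses, pays 0, utility 0.
Bid 12: loses, pays 0, utility 0.
Bid 34: loses, pays 0, utility 0.
Bid 38: wins, pays 37, utility 47 - 37 = 10.
Bid 47: wins, pays 39, utility 47 - 39 = 8.
The best choice is 38 with utility 10.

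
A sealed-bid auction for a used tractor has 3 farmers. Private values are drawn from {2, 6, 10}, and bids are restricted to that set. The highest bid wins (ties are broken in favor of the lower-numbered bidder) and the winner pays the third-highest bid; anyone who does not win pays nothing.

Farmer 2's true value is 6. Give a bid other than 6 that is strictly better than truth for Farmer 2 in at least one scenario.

Suppose Farmer 1 bids 2 and Farmer 3 bids 10.
Bid 6: loses, pays 0, utility 0.
Bid 10: wins, pays 2, utility 6 - 2 = 4.
So bidding 10 beats truth here (4 > 0).

10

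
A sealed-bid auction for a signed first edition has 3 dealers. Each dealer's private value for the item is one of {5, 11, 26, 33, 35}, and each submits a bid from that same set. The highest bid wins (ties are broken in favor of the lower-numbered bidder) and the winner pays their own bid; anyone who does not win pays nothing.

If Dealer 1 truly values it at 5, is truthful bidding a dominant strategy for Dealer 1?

Yes

Check each profile of the others' bids and compare truth against every alternative bid.
Others bid (5, 5): truth gives 0, best alternative gives -6.
Others bid (5, 11): truth gives 0, best alternative gives -6.
Others bid (11, 5): truth gives 0, best alternative gives -6.
Others bid (11, 11): truth gives 0, best alternative gives -6.
Others bid (5, 26): truth gives 0, best alternative gives 0.
Others bid (5, 33): truth gives 0, best alternative gives 0.
(Remaining 19 profiles checked similarly; truth is weakly best in each.)
In every case the truthful bid is at least as good as any alternative, so it is a dominant strategy.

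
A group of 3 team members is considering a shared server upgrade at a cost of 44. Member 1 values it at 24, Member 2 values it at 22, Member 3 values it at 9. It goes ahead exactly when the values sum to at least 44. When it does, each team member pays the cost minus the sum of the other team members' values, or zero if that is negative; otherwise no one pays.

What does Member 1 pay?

13

Total value 55 ≥ cost 44, so the project is built.
The other team members' values sum to 31.
Cost minus that sum is 44 - 31 = 13.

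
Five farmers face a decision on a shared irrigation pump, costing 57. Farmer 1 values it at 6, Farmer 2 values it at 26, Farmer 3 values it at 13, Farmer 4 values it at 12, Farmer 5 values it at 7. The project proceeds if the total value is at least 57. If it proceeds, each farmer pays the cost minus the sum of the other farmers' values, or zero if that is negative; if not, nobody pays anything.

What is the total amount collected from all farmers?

Total value 64 ≥ cost 57, so it is built.
Farmer 1: others sum to 58; max(0, 57 - 58) = 0.
Farmer 2: others sum to 38; max(0, 57 - 38) = 19.
Farmer 3: others sum to 51; max(0, 57 - 51) = 6.
Farmer 4: others sum to 52; max(0, 57 - 52) = 5.
Farmer 5: others sum to 57; max(0, 57 - 57) = 0.
Total collected = 0 + 19 + 6 + 5 + 0 = 30.

30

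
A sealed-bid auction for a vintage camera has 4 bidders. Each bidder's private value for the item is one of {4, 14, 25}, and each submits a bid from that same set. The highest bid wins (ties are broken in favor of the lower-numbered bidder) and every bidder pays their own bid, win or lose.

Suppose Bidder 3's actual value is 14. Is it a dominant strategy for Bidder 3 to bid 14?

No

Consider the case where Bidder 1 bids 4, Bidder 2 bids 4 and Bidder 4 bids 25.
Truthful bid 14: loses but pays 14, utility -14.
Bid 4 instead: loses but pays 4, utility -4.
Since -4 > -14, bidding 4 is strictly better here, so truthful bidding is not dominant.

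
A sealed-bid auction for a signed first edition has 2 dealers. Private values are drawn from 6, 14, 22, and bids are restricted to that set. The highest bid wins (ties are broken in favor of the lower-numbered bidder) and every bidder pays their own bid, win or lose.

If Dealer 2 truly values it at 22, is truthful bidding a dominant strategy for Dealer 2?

No

Consider the case where Dealer 1 bids 6.
Truthful bid 22: wins, pays 22, utility 22 - 22 = 0.
Bid 14 instead: wins, pays 14, utility 22 - 14 = 8.
Since 8 > 0, bidding 14 is strictly better here, so truthful bidding is not dominant.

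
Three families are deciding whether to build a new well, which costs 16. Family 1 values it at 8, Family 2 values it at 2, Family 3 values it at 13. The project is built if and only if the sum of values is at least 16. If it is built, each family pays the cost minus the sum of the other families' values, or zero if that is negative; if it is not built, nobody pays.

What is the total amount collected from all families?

7

Total value 23 ≥ cost 16, so it is built.
Family 1: others sum to 15; max(0, 16 - 15) = 1.
Family 2: others sum to 21; max(0, 16 - 21) = 0.
Family 3: others sum to 10; max(0, 16 - 10) = 6.
Total collected = 1 + 0 + 6 = 7.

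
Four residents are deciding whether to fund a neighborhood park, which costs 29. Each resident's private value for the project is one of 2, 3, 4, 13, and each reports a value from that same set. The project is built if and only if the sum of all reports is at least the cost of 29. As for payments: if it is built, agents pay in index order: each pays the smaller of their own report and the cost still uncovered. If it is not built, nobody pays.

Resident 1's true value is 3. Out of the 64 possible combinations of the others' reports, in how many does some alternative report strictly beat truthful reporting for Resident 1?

Others report (2, 13, 13): truth gives 0; report 2 gives 1 > 0. Violating.
Others report (3, 13, 13): truth gives 0; report 2 gives 1 > 0. Violating.
Others report (4, 13, 13): truth gives 0; report 2 gives 1 > 0. Violating.
Others report (13, 2, 13): truth gives 0; report 2 gives 1 > 0. Violating.
Others report (2, 2, 2): truth gives 0; no alternative beats it.
Others report (2, 2, 3): truth gives 0; no alternative beats it.
(Checking all 64 profiles: 10 have a profitable deviation, 54 do not.)

10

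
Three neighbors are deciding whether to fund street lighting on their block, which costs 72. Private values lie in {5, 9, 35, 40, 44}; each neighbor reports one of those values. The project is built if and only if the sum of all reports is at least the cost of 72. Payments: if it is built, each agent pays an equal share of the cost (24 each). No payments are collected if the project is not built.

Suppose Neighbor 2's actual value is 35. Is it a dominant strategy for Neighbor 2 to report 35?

Check each profile of the others' reports and compare truth against every alternative report.
Others report (5, 35): truth gives 11, best alternative gives 11.
Others report (5, 40): truth gives 11, best alternative gives 11.
Others report (5, 44): truth gives 11, best alternative gives 11.
Others report (9, 35): truth gives 11, best alternative gives 11.
Others report (9, 40): truth gives 11, best alternative gives 11.
Others report (9, 44): truth gives 11, best alternative gives 11.
(Remaining 19 profiles checked similarly; truth is weakly best in each.)
In every case the truthful report is at least as good as any alternative, so it is a dominant strategy.

Yes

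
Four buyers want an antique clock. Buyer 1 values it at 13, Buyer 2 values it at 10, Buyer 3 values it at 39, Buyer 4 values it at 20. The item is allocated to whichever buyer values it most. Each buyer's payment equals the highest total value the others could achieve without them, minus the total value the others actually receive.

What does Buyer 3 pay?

20

Buyer 3 has the highest value and receives the item.
Without Buyer 3, the item would go to the next-highest value, 20, so the others could achieve 20.
With Buyer 3 present and winning, the others receive nothing, so their total is 0.
Payment = 20 - 0 = 20.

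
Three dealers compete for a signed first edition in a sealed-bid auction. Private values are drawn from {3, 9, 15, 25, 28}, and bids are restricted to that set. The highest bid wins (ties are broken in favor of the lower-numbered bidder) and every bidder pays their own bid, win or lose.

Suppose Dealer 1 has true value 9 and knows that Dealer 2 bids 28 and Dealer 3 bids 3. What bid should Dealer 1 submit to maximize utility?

3

Bid 3: loses but pays 3, utility -3.
Bid 9: loses but pays 9, utility -9.
Bid 15: loses but pays 15, utility -15.
Bid 25: loses but pays 25, utility -25.
Bid 28: wins, pays 28, utility 9 - 28 = -19.
The best choice is 3 with utility -3.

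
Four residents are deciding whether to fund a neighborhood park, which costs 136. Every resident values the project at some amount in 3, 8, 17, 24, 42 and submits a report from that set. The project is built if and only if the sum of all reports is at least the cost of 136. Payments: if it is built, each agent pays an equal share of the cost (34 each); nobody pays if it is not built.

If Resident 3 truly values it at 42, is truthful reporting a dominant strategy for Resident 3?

Check each profile of the others' reports and compare truth against every alternative report.
Others report (17, 42, 42): truth gives 8, best alternative gives 0.
Others report (24, 42, 42): truth gives 8, best alternative gives 0.
Others report (42, 17, 42): truth gives 8, best alternative gives 0.
Others report (42, 24, 42): truth gives 8, best alternative gives 0.
Others report (42, 42, 17): truth gives 8, best alternative gives 0.
Others report (42, 42, 24): truth gives 8, best alternative gives 0.
(Remaining 119 profiles checked similarly; truth is weakly best in each.)
In every case the truthful report is at least as good as any alternative, so it is a dominant strategy.

Yes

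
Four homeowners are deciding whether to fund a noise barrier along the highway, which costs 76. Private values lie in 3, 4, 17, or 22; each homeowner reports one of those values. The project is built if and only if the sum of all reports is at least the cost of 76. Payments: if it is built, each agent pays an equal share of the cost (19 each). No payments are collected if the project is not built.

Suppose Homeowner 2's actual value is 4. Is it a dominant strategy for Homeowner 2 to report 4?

Check each profile of the others' reports and compare truth against every alternative report.
Others report (3, 3, 3): truth gives 0, best alternative gives 0.
Others report (3, 3, 4): truth gives 0, best alternative gives 0.
Others report (3, 3, 17): truth gives 0, best alternative gives 0.
Others report (3, 3, 22): truth gives 0, best alternative gives 0.
Others report (3, 4, 3): truth gives 0, best alternative gives 0.
Others report (3, 4, 4): truth gives 0, best alternative gives 0.
(Remaining 58 profiles checked similarly; truth is weakly best in each.)
In every case the truthful report is at least as good as any alternative, so it is a dominant strategy.

Yes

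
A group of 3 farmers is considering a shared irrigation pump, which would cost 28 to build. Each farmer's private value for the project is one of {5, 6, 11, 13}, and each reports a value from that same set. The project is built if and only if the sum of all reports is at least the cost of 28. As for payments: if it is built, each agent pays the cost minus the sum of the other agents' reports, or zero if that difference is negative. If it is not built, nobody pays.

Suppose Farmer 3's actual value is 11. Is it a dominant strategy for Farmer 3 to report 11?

Yes

Check each profile of the others' reports and compare truth against every alternative report.
Others report (13, 13): truth gives 9, best alternative gives 9.
Others report (11, 13): truth gives 7, best alternative gives 7.
Others report (13, 11): truth gives 7, best alternative gives 7.
Others report (11, 11): truth gives 5, best alternative gives 5.
Others report (6, 13): truth gives 2, best alternative gives 2.
Others report (13, 6): truth gives 2, best alternative gives 2.
(Remaining 10 profiles checked similarly; truth is weakly best in each.)
In every case the truthful report is at least as good as any alternative, so it is a dominant strategy.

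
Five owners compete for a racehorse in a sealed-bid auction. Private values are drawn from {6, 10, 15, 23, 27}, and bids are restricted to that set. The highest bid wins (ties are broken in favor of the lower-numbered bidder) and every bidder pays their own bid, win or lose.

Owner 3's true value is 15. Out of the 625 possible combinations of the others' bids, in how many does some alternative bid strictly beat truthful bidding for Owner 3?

Others bid (6, 6, 6, 6): truth gives 0; bid 10 gives 5 > 0. Violating.
Others bid (6, 6, 6, 10): truth gives 0; bid 10 gives 5 > 0. Violating.
Others bid (6, 6, 6, 23): truth gives -15; bid 6 gives -6 > -15. Violating.
Others bid (6, 6, 6, 27): truth gives -15; bid 6 gives -6 > -15. Violating.
Others bid (6, 6, 6, 15): truth gives 0; no alternative beats it.
Others bid (6, 6, 10, 15): truth gives 0; no alternative beats it.
(Checking all 625 profiles: 593 have a profitable deviation, 32 do not.)

593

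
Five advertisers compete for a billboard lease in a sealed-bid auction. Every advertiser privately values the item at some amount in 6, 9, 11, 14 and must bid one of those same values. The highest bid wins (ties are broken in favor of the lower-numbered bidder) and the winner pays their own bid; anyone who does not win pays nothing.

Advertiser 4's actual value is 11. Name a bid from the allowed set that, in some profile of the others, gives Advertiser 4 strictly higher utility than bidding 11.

9

Suppose Advertiser 1 bids 6, Advertiser 2 bids 6, Advertiser 3 bids 6 and Advertiser 5 bids 6.
Bid 11: wins, pays 11, utility 11 - 11 = 0.
Bid 9: wins, pays 9, utility 11 - 9 = 2.
So bidding 9 beats truth here (2 > 0).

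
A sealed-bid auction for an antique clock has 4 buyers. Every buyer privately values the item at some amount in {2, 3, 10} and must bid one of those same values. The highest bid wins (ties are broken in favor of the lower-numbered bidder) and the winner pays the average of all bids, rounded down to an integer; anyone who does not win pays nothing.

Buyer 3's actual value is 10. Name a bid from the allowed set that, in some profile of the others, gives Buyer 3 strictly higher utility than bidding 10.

3

Suppose Buyer 1 bids 2, Buyer 2 bids 2 and Buyer 4 bids 2.
Bid 10: wins, pays 4, utility 10 - 4 = 6.
Bid 3: wins, pays 2, utility 10 - 2 = 8.
So bidding 3 beats truth here (8 > 6).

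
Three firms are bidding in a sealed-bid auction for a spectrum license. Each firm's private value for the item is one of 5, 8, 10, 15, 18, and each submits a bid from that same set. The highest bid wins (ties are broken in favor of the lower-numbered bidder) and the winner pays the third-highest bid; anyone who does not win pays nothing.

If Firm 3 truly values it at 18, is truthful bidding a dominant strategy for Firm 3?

Yes

Check each profile of the others' bids and compare truth against every alternative bid.
Others bid (5, 15): truth gives 13, best alternative gives 0.
Others bid (15, 5): truth gives 13, best alternative gives 0.
Others bid (8, 15): truth gives 10, best alternative gives 0.
Others bid (15, 8): truth gives 10, best alternative gives 0.
Others bid (10, 15): truth gives 8, best alternative gives 0.
Others bid (15, 10): truth gives 8, best alternative gives 0.
(Remaining 19 profiles checked similarly; truth is weakly best in each.)
In every case the truthful bid is at least as good as any alternative, so it is a dominant strategy.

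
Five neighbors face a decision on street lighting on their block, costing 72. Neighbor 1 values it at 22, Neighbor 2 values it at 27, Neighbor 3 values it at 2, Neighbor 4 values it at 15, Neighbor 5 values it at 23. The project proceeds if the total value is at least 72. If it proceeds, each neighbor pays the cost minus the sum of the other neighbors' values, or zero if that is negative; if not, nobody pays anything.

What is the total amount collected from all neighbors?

21

Total value 89 ≥ cost 72, so it is built.
Neighbor 1: others sum to 67; max(0, 72 - 67) = 5.
Neighbor 2: others sum to 62; max(0, 72 - 62) = 10.
Neighbor 3: others sum to 87; max(0, 72 - 87) = 0.
Neighbor 4: others sum to 74; max(0, 72 - 74) = 0.
Neighbor 5: others sum to 66; max(0, 72 - 66) = 6.
Total collected = 5 + 10 + 0 + 0 + 6 = 21.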